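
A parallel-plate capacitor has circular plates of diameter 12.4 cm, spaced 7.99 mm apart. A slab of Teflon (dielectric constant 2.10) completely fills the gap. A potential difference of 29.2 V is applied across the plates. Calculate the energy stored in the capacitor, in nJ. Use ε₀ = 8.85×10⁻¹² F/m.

A = π(12.4/2 cm)² = 1.21×10⁻² m².
C = κε₀A/d = 2.10 × 8.85×10⁻¹² × 1.21×10⁻² / 7.99×10⁻³ = 2.81×10⁻¹¹ F.
U = ½CV² = ½ × 2.81×10⁻¹¹ × (29.2)² = 1.20×10⁻⁸ J.

12.0 nJ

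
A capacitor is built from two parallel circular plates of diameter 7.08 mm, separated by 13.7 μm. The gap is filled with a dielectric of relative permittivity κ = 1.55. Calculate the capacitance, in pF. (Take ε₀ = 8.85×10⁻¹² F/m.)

C ≈ 39.4 pF

A = π(7.08/2 mm)² = 3.94×10⁻⁵ m².
C = κε₀A/d = 1.55 × 8.85×10⁻¹² × 3.94×10⁻⁵ / 1.37×10⁻⁵ = 3.94×10⁻¹¹ F.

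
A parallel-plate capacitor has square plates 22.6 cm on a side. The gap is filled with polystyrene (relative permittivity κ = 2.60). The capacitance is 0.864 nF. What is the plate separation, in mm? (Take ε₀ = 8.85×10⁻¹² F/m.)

A = (22.6 cm)² = 5.11×10⁻² m².
d = κε₀A/C = 2.60 × 8.85×10⁻¹² × 5.11×10⁻² / 8.64×10⁻¹⁰ = 1.36×10⁻³ m.

1.36 mm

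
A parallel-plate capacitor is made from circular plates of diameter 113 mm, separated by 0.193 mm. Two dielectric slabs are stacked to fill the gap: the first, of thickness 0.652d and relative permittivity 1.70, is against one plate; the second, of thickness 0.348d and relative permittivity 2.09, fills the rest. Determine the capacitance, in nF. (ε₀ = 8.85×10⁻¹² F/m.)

A = π(113/2 mm)² = 1.00×10⁻² m².
Stacked slabs ⇒ two capacitors in series, each with the full plate area.
C₁ = κ₁ε₀A/d₁ = 1.70 × 8.85×10⁻¹² × 1.00×10⁻² / 1.26×10⁻⁴ = 1.20×10⁻⁹ F.
C₂ = κ₂ε₀A/d₂ = 2.09 × 8.85×10⁻¹² × 1.00×10⁻² / 6.72×10⁻⁵ = 2.76×10⁻⁹ F.
C = (1/C₁ + 1/C₂)⁻¹ = 8.36×10⁻¹⁰ F.

0.836 nF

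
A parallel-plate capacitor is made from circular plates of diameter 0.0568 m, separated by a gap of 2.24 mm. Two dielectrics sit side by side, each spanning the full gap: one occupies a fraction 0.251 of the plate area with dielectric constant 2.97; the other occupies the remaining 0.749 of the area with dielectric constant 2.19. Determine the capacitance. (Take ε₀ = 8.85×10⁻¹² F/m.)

23.9 pF

A = π(0.0568/2 m)² = 2.53×10⁻³ m².
Side-by-side slabs ⇒ two capacitors in parallel, each spanning the full gap.
C₁ = κ₁ε₀A₁/d = 2.97 × 8.85×10⁻¹² × 6.36×10⁻⁴ / 2.24×10⁻³ = 7.46×10⁻¹² F.
C₂ = κ₂ε₀A₂/d = 2.19 × 8.85×10⁻¹² × 1.90×10⁻³ / 2.24×10⁻³ = 1.64×10⁻¹¹ F.
C = C₁ + C₂ = 2.39×10⁻¹¹ F.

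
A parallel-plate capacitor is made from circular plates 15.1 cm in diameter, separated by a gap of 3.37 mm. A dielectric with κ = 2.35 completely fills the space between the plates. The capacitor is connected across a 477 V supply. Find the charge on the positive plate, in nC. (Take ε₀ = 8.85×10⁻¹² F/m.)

52.7 nC

A = π(15.1/2 cm)² = 1.79×10⁻² m².
C = κε₀A/d = 2.35 × 8.85×10⁻¹² × 1.79×10⁻² / 3.37×10⁻³ = 1.11×10⁻¹⁰ F.
Q = CV = 1.11×10⁻¹⁰ × 477 = 5.27×10⁻⁸ C.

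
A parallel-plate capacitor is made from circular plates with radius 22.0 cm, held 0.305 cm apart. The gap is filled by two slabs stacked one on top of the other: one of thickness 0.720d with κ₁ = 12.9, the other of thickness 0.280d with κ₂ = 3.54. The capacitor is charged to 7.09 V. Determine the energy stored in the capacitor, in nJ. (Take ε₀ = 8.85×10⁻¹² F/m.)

A = π(22.0 cm)² = 0.152 m².
Stacked slabs ⇒ two capacitors in series, each with the full plate area.
C₁ = κ₁ε₀A/d₁ = 12.9 × 8.85×10⁻¹² × 0.152 / 2.20×10⁻³ = 7.90×10⁻⁹ F.
C₂ = κ₂ε₀A/d₂ = 3.54 × 8.85×10⁻¹² × 0.152 / 8.54×10⁻⁴ = 5.58×10⁻⁹ F.
C = (1/C₁ + 1/C₂)⁻¹ = 3.27×10⁻⁹ F.
U = ½CV² = ½ × 3.27×10⁻⁹ × (7.09)² = 8.22×10⁻⁸ J.

82.2 nJ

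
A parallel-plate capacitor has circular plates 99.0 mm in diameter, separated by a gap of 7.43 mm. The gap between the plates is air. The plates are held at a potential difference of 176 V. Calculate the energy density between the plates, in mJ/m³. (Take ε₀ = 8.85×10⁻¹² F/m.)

E = V/d = 176 / 7.43×10⁻³ = 2.37×10⁴ V/m.
u = ½ε₀E² = ½ × 8.85×10⁻¹² × (2.37×10⁴)² = 2.48×10⁻³ J/m³.

2.48 mJ/m³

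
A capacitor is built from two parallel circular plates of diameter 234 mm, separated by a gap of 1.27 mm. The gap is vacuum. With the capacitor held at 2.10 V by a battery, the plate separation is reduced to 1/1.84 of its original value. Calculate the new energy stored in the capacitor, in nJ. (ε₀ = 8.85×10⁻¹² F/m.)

1.22 nJ

A = π(234/2 mm)² = 4.30×10⁻² m².
Initially C₁ = ε₀A/d = 8.85×10⁻¹² × 4.30×10⁻² / 1.27×10⁻³ = 3.00×10⁻¹⁰ F.
U₁ = 6.61×10⁻¹⁰ J.
Battery connected ⇒ V is held fixed. C₂ = 1.84 C₁ and U = ½CV², so U₂/U₁ = C₂/C₁ = 1.84.
U₂ = 1.84 × 6.61×10⁻¹⁰ = 1.22×10⁻⁹ J.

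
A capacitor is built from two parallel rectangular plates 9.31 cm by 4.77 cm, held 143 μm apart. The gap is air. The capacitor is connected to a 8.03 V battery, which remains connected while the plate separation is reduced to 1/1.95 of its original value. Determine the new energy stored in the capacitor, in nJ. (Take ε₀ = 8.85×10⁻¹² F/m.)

A = 9.31 × 4.77 cm² = 4.44×10⁻³ m².
Initially C₁ = ε₀A/d = 8.85×10⁻¹² × 4.44×10⁻³ / 1.43×10⁻⁴ = 2.75×10⁻¹⁰ F.
U₁ = 8.86×10⁻⁹ J.
Battery connected ⇒ V is held fixed. C₂ = 1.95 C₁ and U = ½CV², so U₂/U₁ = C₂/C₁ = 1.95.
U₂ = 1.95 × 8.86×10⁻⁹ = 1.73×10⁻⁸ J.

U ≈ 17.3 nJ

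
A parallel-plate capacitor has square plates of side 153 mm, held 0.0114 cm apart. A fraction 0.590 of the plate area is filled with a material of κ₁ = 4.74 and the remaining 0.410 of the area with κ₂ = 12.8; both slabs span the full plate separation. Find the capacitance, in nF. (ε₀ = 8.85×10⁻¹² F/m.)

A = (153 mm)² = 2.34×10⁻² m².
Side-by-side slabs ⇒ two capacitors in parallel, each spanning the full gap.
C₁ = κ₁ε₀A₁/d = 4.74 × 8.85×10⁻¹² × 1.38×10⁻² / 1.14×10⁻⁴ = 5.08×10⁻⁹ F.
C₂ = κ₂ε₀A₂/d = 12.8 × 8.85×10⁻¹² × 9.60×10⁻³ / 1.14×10⁻⁴ = 9.54×10⁻⁹ F.
C = C₁ + C₂ = 1.46×10⁻⁸ F.

14.6 nF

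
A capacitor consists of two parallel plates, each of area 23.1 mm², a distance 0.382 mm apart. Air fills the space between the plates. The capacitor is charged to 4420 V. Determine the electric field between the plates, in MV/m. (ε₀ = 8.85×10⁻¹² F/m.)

E = V/d = 4420 / 3.82×10⁻⁴ = 1.16×10⁷ V/m.

11.6 MV/m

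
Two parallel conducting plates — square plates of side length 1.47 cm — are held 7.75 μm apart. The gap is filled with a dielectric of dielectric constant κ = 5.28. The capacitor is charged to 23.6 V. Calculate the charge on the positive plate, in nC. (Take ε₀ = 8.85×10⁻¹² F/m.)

30.7 nC

A = (1.47 cm)² = 2.16×10⁻⁴ m².
C = κε₀A/d = 5.28 × 8.85×10⁻¹² × 2.16×10⁻⁴ / 7.75×10⁻⁶ = 1.30×10⁻⁹ F.
Q = CV = 1.30×10⁻⁹ × 23.6 = 3.07×10⁻⁸ C.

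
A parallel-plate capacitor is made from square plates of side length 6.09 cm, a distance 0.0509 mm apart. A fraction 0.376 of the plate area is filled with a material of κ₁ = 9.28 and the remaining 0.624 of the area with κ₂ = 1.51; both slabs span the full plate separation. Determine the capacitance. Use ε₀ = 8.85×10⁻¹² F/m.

A = (6.09 cm)² = 3.71×10⁻³ m².
Side-by-side slabs ⇒ two capacitors in parallel, each spanning the full gap.
C₁ = κ₁ε₀A₁/d = 9.28 × 8.85×10⁻¹² × 1.39×10⁻³ / 5.09×10⁻⁵ = 2.25×10⁻⁹ F.
C₂ = κ₂ε₀A₂/d = 1.51 × 8.85×10⁻¹² × 2.31×10⁻³ / 5.09×10⁻⁵ = 6.08×10⁻¹⁰ F.
C = C₁ + C₂ = 2.86×10⁻⁹ F.

2.86 nF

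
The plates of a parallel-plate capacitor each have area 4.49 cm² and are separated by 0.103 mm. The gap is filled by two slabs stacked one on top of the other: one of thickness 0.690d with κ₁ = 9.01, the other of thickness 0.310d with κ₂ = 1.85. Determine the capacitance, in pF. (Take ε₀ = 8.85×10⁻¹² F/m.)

158 pF

A = 4.49 cm² = 4.49×10⁻⁴ m².
Stacked slabs ⇒ two capacitors in series, each with the full plate area.
C₁ = κ₁ε₀A/d₁ = 9.01 × 8.85×10⁻¹² × 4.49×10⁻⁴ / 7.11×10⁻⁵ = 5.04×10⁻¹⁰ F.
C₂ = κ₂ε₀A/d₂ = 1.85 × 8.85×10⁻¹² × 4.49×10⁻⁴ / 3.19×10⁻⁵ = 2.30×10⁻¹⁰ F.
C = (1/C₁ + 1/C₂)⁻¹ = 1.58×10⁻¹⁰ F.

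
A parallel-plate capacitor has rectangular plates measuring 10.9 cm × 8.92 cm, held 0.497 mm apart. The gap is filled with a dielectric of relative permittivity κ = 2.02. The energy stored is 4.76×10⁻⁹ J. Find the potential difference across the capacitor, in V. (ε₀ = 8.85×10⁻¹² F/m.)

V ≈ 5.22 V

A = 10.9 × 8.92 cm² = 9.72×10⁻³ m².
C = κε₀A/d = 2.02 × 8.85×10⁻¹² × 9.72×10⁻³ / 4.97×10⁻⁴ = 3.50×10⁻¹⁰ F.
V = √(2U/C) = √(2 × 4.76×10⁻⁹ / 3.50×10⁻¹⁰) = 5.22 V.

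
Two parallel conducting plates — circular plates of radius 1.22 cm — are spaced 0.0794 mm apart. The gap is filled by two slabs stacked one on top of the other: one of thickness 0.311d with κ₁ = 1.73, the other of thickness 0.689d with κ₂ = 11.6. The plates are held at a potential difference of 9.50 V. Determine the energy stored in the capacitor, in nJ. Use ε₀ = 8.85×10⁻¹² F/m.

A = π(1.22 cm)² = 4.68×10⁻⁴ m².
Stacked slabs ⇒ two capacitors in series, each with the full plate area.
C₁ = κ₁ε₀A/d₁ = 1.73 × 8.85×10⁻¹² × 4.68×10⁻⁴ / 2.47×10⁻⁵ = 2.90×10⁻¹⁰ F.
C₂ = κ₂ε₀A/d₂ = 11.6 × 8.85×10⁻¹² × 4.68×10⁻⁴ / 5.47×10⁻⁵ = 8.77×10⁻¹⁰ F.
C = (1/C₁ + 1/C₂)⁻¹ = 2.18×10⁻¹⁰ F.
U = ½CV² = ½ × 2.18×10⁻¹⁰ × (9.50)² = 9.83×10⁻⁹ J.

U ≈ 9.83 nJ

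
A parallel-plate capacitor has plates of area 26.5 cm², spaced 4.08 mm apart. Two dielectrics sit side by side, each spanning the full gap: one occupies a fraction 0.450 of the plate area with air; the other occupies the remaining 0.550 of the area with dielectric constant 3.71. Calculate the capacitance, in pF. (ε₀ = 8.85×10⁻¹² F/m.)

A = 26.5 cm² = 2.65×10⁻³ m².
Side-by-side slabs ⇒ two capacitors in parallel, each spanning the full gap.
C₁ = κ₁ε₀A₁/d = 1.00 × 8.85×10⁻¹² × 1.19×10⁻³ / 4.08×10⁻³ = 2.59×10⁻¹² F.
C₂ = κ₂ε₀A₂/d = 3.71 × 8.85×10⁻¹² × 1.46×10⁻³ / 4.08×10⁻³ = 1.17×10⁻¹¹ F.
C = C₁ + C₂ = 1.43×10⁻¹¹ F.

C ≈ 14.3 pF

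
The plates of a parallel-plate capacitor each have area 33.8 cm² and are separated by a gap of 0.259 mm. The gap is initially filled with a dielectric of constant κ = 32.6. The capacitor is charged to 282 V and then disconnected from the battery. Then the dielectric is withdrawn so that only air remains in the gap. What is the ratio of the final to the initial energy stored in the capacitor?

Isolated ⇒ Q is held fixed.
C₂ = 0.0307 C₁ and U = Q²/(2C), so U₂/U₁ = C₁/C₂ = 32.6.

32.6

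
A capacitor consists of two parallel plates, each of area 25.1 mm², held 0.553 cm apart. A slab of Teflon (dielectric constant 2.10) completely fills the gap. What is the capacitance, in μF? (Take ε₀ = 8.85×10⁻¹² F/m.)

8.44×10⁻⁸ μF

A = 25.1 mm² = 2.51×10⁻⁵ m².
C = κε₀A/d = 2.10 × 8.85×10⁻¹² × 2.51×10⁻⁵ / 5.53×10⁻³ = 8.44×10⁻¹⁴ F.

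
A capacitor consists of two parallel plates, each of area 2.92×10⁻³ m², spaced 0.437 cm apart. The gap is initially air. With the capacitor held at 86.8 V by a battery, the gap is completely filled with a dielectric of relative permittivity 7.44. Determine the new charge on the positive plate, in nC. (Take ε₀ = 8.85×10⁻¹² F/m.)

3.82 nC

Initially C₁ = ε₀A/d = 8.85×10⁻¹² × 2.92×10⁻³ / 4.37×10⁻³ = 5.91×10⁻¹² F.
Q₁ = 5.13×10⁻¹⁰ C.
Battery connected ⇒ V is held fixed. C₂ = 7.44 C₁ and Q = CV, so Q₂/Q₁ = C₂/C₁ = 7.44.
Q₂ = 7.44 × 5.13×10⁻¹⁰ = 3.82×10⁻⁹ C.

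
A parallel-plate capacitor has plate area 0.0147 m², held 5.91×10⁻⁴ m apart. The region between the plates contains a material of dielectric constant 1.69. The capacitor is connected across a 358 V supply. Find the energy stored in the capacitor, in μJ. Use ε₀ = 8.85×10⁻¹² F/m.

C = κε₀A/d = 1.69 × 8.85×10⁻¹² × 1.47×10⁻² / 5.91×10⁻⁴ = 3.72×10⁻¹⁰ F.
U = ½CV² = ½ × 3.72×10⁻¹⁰ × (358)² = 2.38×10⁻⁵ J.

23.8 μJ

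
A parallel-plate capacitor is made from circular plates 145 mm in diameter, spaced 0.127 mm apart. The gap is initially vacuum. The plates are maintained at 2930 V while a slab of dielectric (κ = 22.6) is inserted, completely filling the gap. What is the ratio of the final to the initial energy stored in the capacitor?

Battery connected ⇒ V is held fixed.
C₂ = 22.6 C₁ and U = ½CV², so U₂/U₁ = C₂/C₁ = 22.6.

U₂/U₁ ≈ 22.6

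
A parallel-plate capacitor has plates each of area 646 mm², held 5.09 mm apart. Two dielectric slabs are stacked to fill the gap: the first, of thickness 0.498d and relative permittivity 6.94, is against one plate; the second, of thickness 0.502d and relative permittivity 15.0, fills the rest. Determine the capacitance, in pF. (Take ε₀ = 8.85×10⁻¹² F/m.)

A = 646 mm² = 6.46×10⁻⁴ m².
Stacked slabs ⇒ two capacitors in series, each with the full plate area.
C₁ = κ₁ε₀A/d₁ = 6.94 × 8.85×10⁻¹² × 6.46×10⁻⁴ / 2.53×10⁻³ = 1.57×10⁻¹¹ F.
C₂ = κ₂ε₀A/d₂ = 15.0 × 8.85×10⁻¹² × 6.46×10⁻⁴ / 2.56×10⁻³ = 3.36×10⁻¹¹ F.
C = (1/C₁ + 1/C₂)⁻¹ = 1.07×10⁻¹¹ F.

C ≈ 10.7 pF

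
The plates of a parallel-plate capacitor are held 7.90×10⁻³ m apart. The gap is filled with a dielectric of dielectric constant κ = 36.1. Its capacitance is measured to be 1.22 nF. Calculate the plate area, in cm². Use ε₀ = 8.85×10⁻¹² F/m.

A ≈ 302 cm²

A = Cd/(κε₀) = 1.22×10⁻⁹ × 7.90×10⁻³ / (36.1 × 8.85×10⁻¹²) = 3.02×10⁻² m².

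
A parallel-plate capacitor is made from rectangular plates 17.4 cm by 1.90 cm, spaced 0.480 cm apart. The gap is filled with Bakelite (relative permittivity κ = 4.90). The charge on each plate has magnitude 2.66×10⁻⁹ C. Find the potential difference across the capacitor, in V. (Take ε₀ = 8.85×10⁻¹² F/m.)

A = 17.4 × 1.90 cm² = 3.31×10⁻³ m².
C = κε₀A/d = 4.90 × 8.85×10⁻¹² × 3.31×10⁻³ / 4.80×10⁻³ = 2.99×10⁻¹¹ F.
V = Q/C = 2.66×10⁻⁹ / 2.99×10⁻¹¹ = 89.1 V.

V ≈ 89.1 V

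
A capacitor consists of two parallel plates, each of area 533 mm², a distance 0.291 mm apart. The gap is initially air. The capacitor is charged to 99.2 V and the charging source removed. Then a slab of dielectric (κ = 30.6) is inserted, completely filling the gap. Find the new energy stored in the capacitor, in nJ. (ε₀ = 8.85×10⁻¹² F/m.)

U ≈ 2.61 nJ

A = 533 mm² = 5.33×10⁻⁴ m².
Initially C₁ = ε₀A/d = 8.85×10⁻¹² × 5.33×10⁻⁴ / 2.91×10⁻⁴ = 1.62×10⁻¹¹ F.
U₁ = 7.98×10⁻⁸ J.
Isolated ⇒ Q is held fixed. C₂ = 30.6 C₁ and U = Q²/(2C), so U₂/U₁ = C₁/C₂ = 0.0327.
U₂ = 0.0327 × 7.98×10⁻⁸ = 2.61×10⁻⁹ J.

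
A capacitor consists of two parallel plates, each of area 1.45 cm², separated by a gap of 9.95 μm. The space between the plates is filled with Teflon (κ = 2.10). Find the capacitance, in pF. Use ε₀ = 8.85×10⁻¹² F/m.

A = 1.45 cm² = 1.45×10⁻⁴ m².
C = κε₀A/d = 2.10 × 8.85×10⁻¹² × 1.45×10⁻⁴ / 9.95×10⁻⁶ = 2.71×10⁻¹⁰ F.

271 pF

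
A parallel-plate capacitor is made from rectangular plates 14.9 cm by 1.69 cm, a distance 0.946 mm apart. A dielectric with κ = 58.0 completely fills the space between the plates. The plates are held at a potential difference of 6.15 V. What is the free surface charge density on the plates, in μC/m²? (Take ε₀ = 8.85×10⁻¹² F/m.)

3.34 μC/m²

A = 14.9 × 1.69 cm² = 2.52×10⁻³ m².
C = κε₀A/d = 58.0 × 8.85×10⁻¹² × 2.52×10⁻³ / 9.46×10⁻⁴ = 1.37×10⁻⁹ F.
σ = Q/A = CV/A = 1.37×10⁻⁹ × 6.15 / 2.52×10⁻³ = 3.34×10⁻⁶ C/m².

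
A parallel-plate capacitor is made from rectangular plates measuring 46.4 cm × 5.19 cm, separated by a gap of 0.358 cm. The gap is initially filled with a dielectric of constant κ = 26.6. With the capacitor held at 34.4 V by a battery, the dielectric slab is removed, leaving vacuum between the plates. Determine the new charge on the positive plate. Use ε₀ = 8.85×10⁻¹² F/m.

A = 46.4 × 5.19 cm² = 2.41×10⁻² m².
Initially C₁ = κε₀A/d = 26.6 × 8.85×10⁻¹² × 2.41×10⁻² / 3.58×10⁻³ = 1.58×10⁻⁹ F.
Q₁ = 5.45×10⁻⁸ C.
Battery connected ⇒ V is held fixed. C₂ = 0.0376 C₁ and Q = CV, so Q₂/Q₁ = C₂/C₁ = 0.0376.
Q₂ = 0.0376 × 5.45×10⁻⁸ = 2.05×10⁻⁹ C.

Q ≈ 2.05 nC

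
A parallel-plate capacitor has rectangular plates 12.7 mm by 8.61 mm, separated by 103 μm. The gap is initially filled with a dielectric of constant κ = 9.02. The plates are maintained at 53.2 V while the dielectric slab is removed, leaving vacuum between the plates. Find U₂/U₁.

Battery connected ⇒ V is held fixed.
C₂ = 0.111 C₁ and U = ½CV², so U₂/U₁ = C₂/C₁ = 0.111.

U₂/U₁ ≈ 0.111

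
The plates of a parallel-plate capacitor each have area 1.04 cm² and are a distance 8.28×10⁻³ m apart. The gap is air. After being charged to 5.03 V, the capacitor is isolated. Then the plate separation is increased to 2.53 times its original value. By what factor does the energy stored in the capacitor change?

Isolated ⇒ Q is held fixed.
C₂ = 0.395 C₁ and U = Q²/(2C), so U₂/U₁ = C₁/C₂ = 2.53.

U₂/U₁ ≈ 2.53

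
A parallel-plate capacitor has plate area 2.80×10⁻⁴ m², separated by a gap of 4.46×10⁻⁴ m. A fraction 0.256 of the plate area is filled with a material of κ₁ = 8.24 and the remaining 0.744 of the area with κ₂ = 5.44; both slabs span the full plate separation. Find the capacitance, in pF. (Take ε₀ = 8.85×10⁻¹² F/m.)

C ≈ 34.2 pF

Side-by-side slabs ⇒ two capacitors in parallel, each spanning the full gap.
C₁ = κ₁ε₀A₁/d = 8.24 × 8.85×10⁻¹² × 7.17×10⁻⁵ / 4.46×10⁻⁴ = 1.17×10⁻¹¹ F.
C₂ = κ₂ε₀A₂/d = 5.44 × 8.85×10⁻¹² × 2.08×10⁻⁴ / 4.46×10⁻⁴ = 2.25×10⁻¹¹ F.
C = C₁ + C₂ = 3.42×10⁻¹¹ F.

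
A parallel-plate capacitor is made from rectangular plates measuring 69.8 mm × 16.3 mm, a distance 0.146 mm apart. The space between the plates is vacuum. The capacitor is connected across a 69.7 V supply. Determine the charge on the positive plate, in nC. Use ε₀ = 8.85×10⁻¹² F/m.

A = 69.8 × 16.3 mm² = 1.14×10⁻³ m².
C = ε₀A/d = 8.85×10⁻¹² × 1.14×10⁻³ / 1.46×10⁻⁴ = 6.90×10⁻¹¹ F.
Q = CV = 6.90×10⁻¹¹ × 69.7 = 4.81×10⁻⁹ C.

Q ≈ 4.81 nC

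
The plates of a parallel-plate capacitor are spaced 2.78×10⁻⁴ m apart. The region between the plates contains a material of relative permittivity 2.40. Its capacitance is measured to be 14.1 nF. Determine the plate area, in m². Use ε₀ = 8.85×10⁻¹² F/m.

A = Cd/(κε₀) = 1.41×10⁻⁸ × 2.78×10⁻⁴ / (2.40 × 8.85×10⁻¹²) = 0.185 m².

A ≈ 0.185 m²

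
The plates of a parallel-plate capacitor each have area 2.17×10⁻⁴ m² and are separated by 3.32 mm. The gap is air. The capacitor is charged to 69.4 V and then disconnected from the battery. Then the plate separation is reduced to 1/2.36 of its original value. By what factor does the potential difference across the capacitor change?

Isolated ⇒ Q is held fixed.
C₂ = 2.36 C₁ and V = Q/C, so V₂/V₁ = C₁/C₂ = 0.424.

V₂/V₁ ≈ 0.424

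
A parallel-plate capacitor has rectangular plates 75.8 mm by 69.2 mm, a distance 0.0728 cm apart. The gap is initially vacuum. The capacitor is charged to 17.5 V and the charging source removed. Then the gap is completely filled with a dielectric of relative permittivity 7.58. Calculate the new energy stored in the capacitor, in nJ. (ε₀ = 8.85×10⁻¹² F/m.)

U ≈ 1.29 nJ

A = 75.8 × 69.2 mm² = 5.25×10⁻³ m².
Initially C₁ = ε₀A/d = 8.85×10⁻¹² × 5.25×10⁻³ / 7.28×10⁻⁴ = 6.38×10⁻¹¹ F.
U₁ = 9.76×10⁻⁹ J.
Isolated ⇒ Q is held fixed. C₂ = 7.58 C₁ and U = Q²/(2C), so U₂/U₁ = C₁/C₂ = 0.132.
U₂ = 0.132 × 9.76×10⁻⁹ = 1.29×10⁻⁹ J.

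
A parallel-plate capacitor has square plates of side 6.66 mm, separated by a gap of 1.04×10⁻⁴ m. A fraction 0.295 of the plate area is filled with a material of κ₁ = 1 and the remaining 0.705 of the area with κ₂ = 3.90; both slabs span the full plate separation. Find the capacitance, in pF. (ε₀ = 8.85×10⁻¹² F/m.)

A = (6.66 mm)² = 4.44×10⁻⁵ m².
Side-by-side slabs ⇒ two capacitors in parallel, each spanning the full gap.
C₁ = κ₁ε₀A₁/d = 1.00 × 8.85×10⁻¹² × 1.31×10⁻⁵ / 1.04×10⁻⁴ = 1.11×10⁻¹² F.
C₂ = κ₂ε₀A₂/d = 3.90 × 8.85×10⁻¹² × 3.13×10⁻⁵ / 1.04×10⁻⁴ = 1.04×10⁻¹¹ F.
C = C₁ + C₂ = 1.15×10⁻¹¹ F.

C ≈ 11.5 pF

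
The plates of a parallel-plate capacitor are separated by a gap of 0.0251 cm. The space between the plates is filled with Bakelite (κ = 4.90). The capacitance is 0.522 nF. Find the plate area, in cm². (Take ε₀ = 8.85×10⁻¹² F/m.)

A = Cd/(κε₀) = 5.22×10⁻¹⁰ × 2.51×10⁻⁴ / (4.90 × 8.85×10⁻¹²) = 3.02×10⁻³ m².

A ≈ 30.2 cm²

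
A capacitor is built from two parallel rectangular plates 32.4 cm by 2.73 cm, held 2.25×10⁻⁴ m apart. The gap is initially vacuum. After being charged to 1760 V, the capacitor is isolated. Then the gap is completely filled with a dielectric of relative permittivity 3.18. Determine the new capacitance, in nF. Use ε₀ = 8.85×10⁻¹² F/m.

C ≈ 1.11 nF

A = 32.4 × 2.73 cm² = 8.85×10⁻³ m².
Initially C₁ = ε₀A/d = 8.85×10⁻¹² × 8.85×10⁻³ / 2.25×10⁻⁴ = 3.48×10⁻¹⁰ F.
C = κε₀A/d scales with κ, so C₂/C₁ = κ = 3.18.
C₂ = 3.18 × 3.48×10⁻¹⁰ = 1.11×10⁻⁹ F.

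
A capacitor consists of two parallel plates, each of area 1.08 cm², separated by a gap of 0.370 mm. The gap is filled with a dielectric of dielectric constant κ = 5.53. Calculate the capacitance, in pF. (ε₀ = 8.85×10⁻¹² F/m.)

14.3 pF

A = 1.08 cm² = 1.08×10⁻⁴ m².
C = κε₀A/d = 5.53 × 8.85×10⁻¹² × 1.08×10⁻⁴ / 3.70×10⁻⁴ = 1.43×10⁻¹¹ F.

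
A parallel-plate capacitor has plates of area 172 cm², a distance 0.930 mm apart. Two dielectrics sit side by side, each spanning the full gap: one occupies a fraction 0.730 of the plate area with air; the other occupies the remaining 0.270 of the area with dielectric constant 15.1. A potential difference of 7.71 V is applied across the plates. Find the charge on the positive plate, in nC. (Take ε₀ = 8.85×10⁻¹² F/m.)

A = 172 cm² = 1.72×10⁻² m².
Side-by-side slabs ⇒ two capacitors in parallel, each spanning the full gap.
C₁ = κ₁ε₀A₁/d = 1.00 × 8.85×10⁻¹² × 1.26×10⁻² / 9.30×10⁻⁴ = 1.19×10⁻¹⁰ F.
C₂ = κ₂ε₀A₂/d = 15.1 × 8.85×10⁻¹² × 4.64×10⁻³ / 9.30×10⁻⁴ = 6.67×10⁻¹⁰ F.
C = C₁ + C₂ = 7.87×10⁻¹⁰ F.
Q = CV = 7.87×10⁻¹⁰ × 7.71 = 6.07×10⁻⁹ C.

Q ≈ 6.07 nC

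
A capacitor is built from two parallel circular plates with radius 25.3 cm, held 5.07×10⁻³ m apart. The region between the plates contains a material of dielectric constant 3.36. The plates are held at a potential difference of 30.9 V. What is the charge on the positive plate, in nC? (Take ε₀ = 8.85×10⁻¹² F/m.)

A = π(25.3 cm)² = 0.201 m².
C = κε₀A/d = 3.36 × 8.85×10⁻¹² × 0.201 / 5.07×10⁻³ = 1.18×10⁻⁹ F.
Q = CV = 1.18×10⁻⁹ × 30.9 = 3.64×10⁻⁸ C.

36.4 nC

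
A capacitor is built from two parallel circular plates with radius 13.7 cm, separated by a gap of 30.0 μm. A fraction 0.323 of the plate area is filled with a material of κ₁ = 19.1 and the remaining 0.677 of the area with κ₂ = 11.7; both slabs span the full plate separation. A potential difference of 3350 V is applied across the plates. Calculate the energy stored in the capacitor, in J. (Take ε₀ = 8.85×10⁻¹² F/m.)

U ≈ 1.38 J

A = π(13.7 cm)² = 5.90×10⁻² m².
Side-by-side slabs ⇒ two capacitors in parallel, each spanning the full gap.
C₁ = κ₁ε₀A₁/d = 19.1 × 8.85×10⁻¹² × 1.90×10⁻² / 3.00×10⁻⁵ = 1.07×10⁻⁷ F.
C₂ = κ₂ε₀A₂/d = 11.7 × 8.85×10⁻¹² × 3.99×10⁻² / 3.00×10⁻⁵ = 1.38×10⁻⁷ F.
C = C₁ + C₂ = 2.45×10⁻⁷ F.
U = ½CV² = ½ × 2.45×10⁻⁷ × (3350)² = 1.38 J.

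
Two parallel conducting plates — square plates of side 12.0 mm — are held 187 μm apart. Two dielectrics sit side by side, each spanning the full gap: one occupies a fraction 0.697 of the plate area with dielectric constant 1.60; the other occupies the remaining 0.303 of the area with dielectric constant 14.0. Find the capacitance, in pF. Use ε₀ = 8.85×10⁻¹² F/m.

A = (12.0 mm)² = 1.44×10⁻⁴ m².
Side-by-side slabs ⇒ two capacitors in parallel, each spanning the full gap.
C₁ = κ₁ε₀A₁/d = 1.60 × 8.85×10⁻¹² × 1.00×10⁻⁴ / 1.87×10⁻⁴ = 7.60×10⁻¹² F.
C₂ = κ₂ε₀A₂/d = 14.0 × 8.85×10⁻¹² × 4.36×10⁻⁵ / 1.87×10⁻⁴ = 2.89×10⁻¹¹ F.
C = C₁ + C₂ = 3.65×10⁻¹¹ F.

36.5 pF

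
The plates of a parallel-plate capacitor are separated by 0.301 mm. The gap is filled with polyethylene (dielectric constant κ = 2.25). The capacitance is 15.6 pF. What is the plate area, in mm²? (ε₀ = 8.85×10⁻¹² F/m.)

A = Cd/(κε₀) = 1.56×10⁻¹¹ × 3.01×10⁻⁴ / (2.25 × 8.85×10⁻¹²) = 2.36×10⁻⁴ m².

236 mm²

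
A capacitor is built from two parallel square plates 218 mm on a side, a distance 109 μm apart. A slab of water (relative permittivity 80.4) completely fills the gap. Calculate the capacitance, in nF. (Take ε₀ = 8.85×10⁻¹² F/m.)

A = (218 mm)² = 4.75×10⁻² m².
C = κε₀A/d = 80.4 × 8.85×10⁻¹² × 4.75×10⁻² / 1.09×10⁻⁴ = 3.10×10⁻⁷ F.

C ≈ 310 nF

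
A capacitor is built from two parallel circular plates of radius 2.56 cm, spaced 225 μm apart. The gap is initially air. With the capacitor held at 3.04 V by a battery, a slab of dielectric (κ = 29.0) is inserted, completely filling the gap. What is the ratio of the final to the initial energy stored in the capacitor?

Battery connected ⇒ V is held fixed.
C₂ = 29.0 C₁ and U = ½CV², so U₂/U₁ = C₂/C₁ = 29.0.

U₂/U₁ ≈ 29.0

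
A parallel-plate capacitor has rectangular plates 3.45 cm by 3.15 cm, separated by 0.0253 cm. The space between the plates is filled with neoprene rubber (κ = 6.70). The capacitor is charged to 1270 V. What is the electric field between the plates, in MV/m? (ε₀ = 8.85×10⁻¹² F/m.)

E ≈ 5.02 MV/m

E = V/d = 1270 / 2.53×10⁻⁴ = 5.02×10⁶ V/m.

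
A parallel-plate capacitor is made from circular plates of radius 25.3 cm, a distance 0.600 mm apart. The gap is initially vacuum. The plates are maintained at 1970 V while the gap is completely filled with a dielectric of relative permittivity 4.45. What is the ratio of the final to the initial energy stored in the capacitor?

4.45

Battery connected ⇒ V is held fixed.
C₂ = 4.45 C₁ and U = ½CV², so U₂/U₁ = C₂/C₁ = 4.45.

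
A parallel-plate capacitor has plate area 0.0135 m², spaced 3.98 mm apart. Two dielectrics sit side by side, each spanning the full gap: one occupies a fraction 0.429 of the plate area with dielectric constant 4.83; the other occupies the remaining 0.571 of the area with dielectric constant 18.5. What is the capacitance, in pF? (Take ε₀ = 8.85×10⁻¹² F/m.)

C ≈ 379 pF

Side-by-side slabs ⇒ two capacitors in parallel, each spanning the full gap.
C₁ = κ₁ε₀A₁/d = 4.83 × 8.85×10⁻¹² × 5.79×10⁻³ / 3.98×10⁻³ = 6.22×10⁻¹¹ F.
C₂ = κ₂ε₀A₂/d = 18.5 × 8.85×10⁻¹² × 7.71×10⁻³ / 3.98×10⁻³ = 3.17×10⁻¹⁰ F.
C = C₁ + C₂ = 3.79×10⁻¹⁰ F.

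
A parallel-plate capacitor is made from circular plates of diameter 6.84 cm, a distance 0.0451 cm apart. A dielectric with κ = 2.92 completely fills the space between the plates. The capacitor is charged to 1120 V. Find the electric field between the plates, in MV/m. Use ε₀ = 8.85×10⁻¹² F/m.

E = V/d = 1120 / 4.51×10⁻⁴ = 2.48×10⁶ V/m.

2.48 MV/m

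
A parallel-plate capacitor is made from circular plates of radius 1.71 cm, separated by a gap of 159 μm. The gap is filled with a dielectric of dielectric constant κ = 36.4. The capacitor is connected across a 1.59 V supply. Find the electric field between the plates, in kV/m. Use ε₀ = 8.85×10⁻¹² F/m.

E ≈ 10.0 kV/m

E = V/d = 1.59 / 1.59×10⁻⁴ = 1.00×10⁴ V/m.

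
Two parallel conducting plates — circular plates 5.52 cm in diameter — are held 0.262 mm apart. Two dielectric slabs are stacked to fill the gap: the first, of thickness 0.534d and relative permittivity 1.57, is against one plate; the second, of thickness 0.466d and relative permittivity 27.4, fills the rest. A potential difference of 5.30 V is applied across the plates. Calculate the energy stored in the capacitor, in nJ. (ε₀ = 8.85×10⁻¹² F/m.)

A = π(5.52/2 cm)² = 2.39×10⁻³ m².
Stacked slabs ⇒ two capacitors in series, each with the full plate area.
C₁ = κ₁ε₀A/d₁ = 1.57 × 8.85×10⁻¹² × 2.39×10⁻³ / 1.40×10⁻⁴ = 2.38×10⁻¹⁰ F.
C₂ = κ₂ε₀A/d₂ = 27.4 × 8.85×10⁻¹² × 2.39×10⁻³ / 1.22×10⁻⁴ = 4.75×10⁻⁹ F.
C = (1/C₁ + 1/C₂)⁻¹ = 2.26×10⁻¹⁰ F.
U = ½CV² = ½ × 2.26×10⁻¹⁰ × (5.30)² = 3.18×10⁻⁹ J.

U ≈ 3.18 nJ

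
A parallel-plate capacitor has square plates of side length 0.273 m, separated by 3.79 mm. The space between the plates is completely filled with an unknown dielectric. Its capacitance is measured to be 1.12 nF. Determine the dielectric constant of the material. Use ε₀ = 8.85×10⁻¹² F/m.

κ ≈ 6.44

A = (0.273 m)² = 7.45×10⁻² m².
κ = Cd/(ε₀A) = 1.12×10⁻⁹ × 3.79×10⁻³ / (8.85×10⁻¹² × 7.45×10⁻²) = 6.44.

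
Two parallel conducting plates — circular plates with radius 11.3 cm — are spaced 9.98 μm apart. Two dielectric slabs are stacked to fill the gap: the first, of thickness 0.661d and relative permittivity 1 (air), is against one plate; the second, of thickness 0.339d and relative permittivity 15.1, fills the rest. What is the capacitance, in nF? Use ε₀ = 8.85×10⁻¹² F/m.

A = π(11.3 cm)² = 4.01×10⁻² m².
Stacked slabs ⇒ two capacitors in series, each with the full plate area.
C₁ = κ₁ε₀A/d₁ = 1.00 × 8.85×10⁻¹² × 4.01×10⁻² / 6.60×10⁻⁶ = 5.38×10⁻⁸ F.
C₂ = κ₂ε₀A/d₂ = 15.1 × 8.85×10⁻¹² × 4.01×10⁻² / 3.38×10⁻⁶ = 1.58×10⁻⁶ F.
C = (1/C₁ + 1/C₂)⁻¹ = 5.20×10⁻⁸ F.

52.0 nF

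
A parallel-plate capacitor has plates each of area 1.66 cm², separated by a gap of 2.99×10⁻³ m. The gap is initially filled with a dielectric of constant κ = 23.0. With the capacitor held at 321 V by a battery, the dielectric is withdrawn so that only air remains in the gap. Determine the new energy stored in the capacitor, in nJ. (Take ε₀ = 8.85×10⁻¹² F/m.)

A = 1.66 cm² = 1.66×10⁻⁴ m².
Initially C₁ = κε₀A/d = 23.0 × 8.85×10⁻¹² × 1.66×10⁻⁴ / 2.99×10⁻³ = 1.13×10⁻¹¹ F.
U₁ = 5.82×10⁻⁷ J.
Battery connected ⇒ V is held fixed. C₂ = 0.0435 C₁ and U = ½CV², so U₂/U₁ = C₂/C₁ = 0.0435.
U₂ = 0.0435 × 5.82×10⁻⁷ = 2.53×10⁻⁸ J.

25.3 nJ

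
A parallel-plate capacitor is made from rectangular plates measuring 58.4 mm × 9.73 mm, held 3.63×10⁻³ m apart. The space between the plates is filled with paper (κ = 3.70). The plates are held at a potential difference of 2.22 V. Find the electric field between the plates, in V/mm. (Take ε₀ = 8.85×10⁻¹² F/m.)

0.612 V/mm

E = V/d = 2.22 / 3.63×10⁻³ = 6.12×10² V/m.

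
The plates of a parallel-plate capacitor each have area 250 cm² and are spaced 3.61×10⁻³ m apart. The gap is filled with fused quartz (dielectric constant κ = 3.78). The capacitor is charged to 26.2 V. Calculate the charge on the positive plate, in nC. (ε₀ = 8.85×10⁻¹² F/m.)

6.07 nC

A = 250 cm² = 2.50×10⁻² m².
C = κε₀A/d = 3.78 × 8.85×10⁻¹² × 2.50×10⁻² / 3.61×10⁻³ = 2.32×10⁻¹⁰ F.
Q = CV = 2.32×10⁻¹⁰ × 26.2 = 6.07×10⁻⁹ C.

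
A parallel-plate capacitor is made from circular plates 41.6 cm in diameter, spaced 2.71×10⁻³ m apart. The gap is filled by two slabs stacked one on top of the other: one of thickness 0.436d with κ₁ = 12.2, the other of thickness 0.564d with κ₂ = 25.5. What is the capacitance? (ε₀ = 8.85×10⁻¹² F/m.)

A = π(41.6/2 cm)² = 0.136 m².
Stacked slabs ⇒ two capacitors in series, each with the full plate area.
C₁ = κ₁ε₀A/d₁ = 12.2 × 8.85×10⁻¹² × 0.136 / 1.18×10⁻³ = 1.24×10⁻⁸ F.
C₂ = κ₂ε₀A/d₂ = 25.5 × 8.85×10⁻¹² × 0.136 / 1.53×10⁻³ = 2.01×10⁻⁸ F.
C = (1/C₁ + 1/C₂)⁻¹ = 7.67×10⁻⁹ F.

7.67 nF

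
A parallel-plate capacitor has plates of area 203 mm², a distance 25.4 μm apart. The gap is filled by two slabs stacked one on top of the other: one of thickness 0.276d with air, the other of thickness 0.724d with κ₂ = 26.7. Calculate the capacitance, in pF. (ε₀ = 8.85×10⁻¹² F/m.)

A = 203 mm² = 2.03×10⁻⁴ m².
Stacked slabs ⇒ two capacitors in series, each with the full plate area.
C₁ = κ₁ε₀A/d₁ = 1.00 × 8.85×10⁻¹² × 2.03×10⁻⁴ / 7.01×10⁻⁶ = 2.56×10⁻¹⁰ F.
C₂ = κ₂ε₀A/d₂ = 26.7 × 8.85×10⁻¹² × 2.03×10⁻⁴ / 1.84×10⁻⁵ = 2.61×10⁻⁹ F.
C = (1/C₁ + 1/C₂)⁻¹ = 2.33×10⁻¹⁰ F.

C ≈ 233 pF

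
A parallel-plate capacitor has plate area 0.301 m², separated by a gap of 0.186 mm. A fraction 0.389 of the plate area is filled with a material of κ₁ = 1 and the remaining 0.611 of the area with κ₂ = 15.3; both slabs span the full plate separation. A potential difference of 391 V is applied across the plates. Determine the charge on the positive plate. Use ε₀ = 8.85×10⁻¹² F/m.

Q ≈ 54.5 μC

Side-by-side slabs ⇒ two capacitors in parallel, each spanning the full gap.
C₁ = κ₁ε₀A₁/d = 1.00 × 8.85×10⁻¹² × 0.117 / 1.86×10⁻⁴ = 5.57×10⁻⁹ F.
C₂ = κ₂ε₀A₂/d = 15.3 × 8.85×10⁻¹² × 0.184 / 1.86×10⁻⁴ = 1.34×10⁻⁷ F.
C = C₁ + C₂ = 1.39×10⁻⁷ F.
Q = CV = 1.39×10⁻⁷ × 391 = 5.45×10⁻⁵ C.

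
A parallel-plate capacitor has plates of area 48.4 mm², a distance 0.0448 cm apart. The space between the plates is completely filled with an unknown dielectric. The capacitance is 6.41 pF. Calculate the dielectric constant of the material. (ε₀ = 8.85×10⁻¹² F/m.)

κ ≈ 6.70

A = 48.4 mm² = 4.84×10⁻⁵ m².
κ = Cd/(ε₀A) = 6.41×10⁻¹² × 4.48×10⁻⁴ / (8.85×10⁻¹² × 4.84×10⁻⁵) = 6.70.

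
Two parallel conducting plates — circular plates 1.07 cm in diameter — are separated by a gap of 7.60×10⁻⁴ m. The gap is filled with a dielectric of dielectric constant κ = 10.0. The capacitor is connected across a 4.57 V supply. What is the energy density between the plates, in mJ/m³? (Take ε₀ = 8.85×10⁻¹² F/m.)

E = V/d = 4.57 / 7.60×10⁻⁴ = 6.01×10³ V/m.
u = ½κε₀E² = ½ × 10.0 × 8.85×10⁻¹² × (6.01×10³)² = 1.60×10⁻³ J/m³.

1.60 mJ/m³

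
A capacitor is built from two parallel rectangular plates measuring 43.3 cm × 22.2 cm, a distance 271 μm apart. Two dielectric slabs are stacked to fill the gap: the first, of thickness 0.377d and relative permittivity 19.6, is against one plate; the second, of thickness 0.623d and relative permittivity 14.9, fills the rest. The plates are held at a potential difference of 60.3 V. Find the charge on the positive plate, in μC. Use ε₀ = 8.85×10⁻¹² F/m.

A = 43.3 × 22.2 cm² = 9.61×10⁻² m².
Stacked slabs ⇒ two capacitors in series, each with the full plate area.
C₁ = κ₁ε₀A/d₁ = 19.6 × 8.85×10⁻¹² × 9.61×10⁻² / 1.02×10⁻⁴ = 1.63×10⁻⁷ F.
C₂ = κ₂ε₀A/d₂ = 14.9 × 8.85×10⁻¹² × 9.61×10⁻² / 1.69×10⁻⁴ = 7.51×10⁻⁸ F.
C = (1/C₁ + 1/C₂)⁻¹ = 5.14×10⁻⁸ F.
Q = CV = 5.14×10⁻⁸ × 60.3 = 3.10×10⁻⁶ C.

3.10 μC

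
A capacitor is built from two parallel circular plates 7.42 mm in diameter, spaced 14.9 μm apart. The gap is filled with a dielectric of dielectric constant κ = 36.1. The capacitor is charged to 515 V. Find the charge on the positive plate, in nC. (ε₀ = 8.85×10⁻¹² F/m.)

A = π(7.42/2 mm)² = 4.32×10⁻⁵ m².
C = κε₀A/d = 36.1 × 8.85×10⁻¹² × 4.32×10⁻⁵ / 1.49×10⁻⁵ = 9.27×10⁻¹⁰ F.
Q = CV = 9.27×10⁻¹⁰ × 515 = 4.77×10⁻⁷ C.

477 nC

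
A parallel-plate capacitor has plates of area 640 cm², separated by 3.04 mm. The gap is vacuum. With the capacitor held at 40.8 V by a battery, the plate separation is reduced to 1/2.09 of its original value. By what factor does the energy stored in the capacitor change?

Battery connected ⇒ V is held fixed.
C₂ = 2.09 C₁ and U = ½CV², so U₂/U₁ = C₂/C₁ = 2.09.

2.09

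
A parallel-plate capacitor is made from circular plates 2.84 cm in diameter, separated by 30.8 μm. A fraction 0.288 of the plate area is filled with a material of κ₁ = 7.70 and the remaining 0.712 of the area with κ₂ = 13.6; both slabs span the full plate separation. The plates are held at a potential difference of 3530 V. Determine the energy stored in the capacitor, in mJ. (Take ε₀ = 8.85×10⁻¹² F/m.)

A = π(2.84/2 cm)² = 6.33×10⁻⁴ m².
Side-by-side slabs ⇒ two capacitors in parallel, each spanning the full gap.
C₁ = κ₁ε₀A₁/d = 7.70 × 8.85×10⁻¹² × 1.82×10⁻⁴ / 3.08×10⁻⁵ = 4.04×10⁻¹⁰ F.
C₂ = κ₂ε₀A₂/d = 13.6 × 8.85×10⁻¹² × 4.51×10⁻⁴ / 3.08×10⁻⁵ = 1.76×10⁻⁹ F.
C = C₁ + C₂ = 2.17×10⁻⁹ F.
U = ½CV² = ½ × 2.17×10⁻⁹ × (3530)² = 1.35×10⁻² J.

13.5 mJ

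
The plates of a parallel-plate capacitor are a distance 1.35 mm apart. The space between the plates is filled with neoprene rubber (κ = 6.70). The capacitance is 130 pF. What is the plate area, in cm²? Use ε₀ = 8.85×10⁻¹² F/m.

A ≈ 29.6 cm²

A = Cd/(κε₀) = 1.30×10⁻¹⁰ × 1.35×10⁻³ / (6.70 × 8.85×10⁻¹²) = 2.96×10⁻³ m².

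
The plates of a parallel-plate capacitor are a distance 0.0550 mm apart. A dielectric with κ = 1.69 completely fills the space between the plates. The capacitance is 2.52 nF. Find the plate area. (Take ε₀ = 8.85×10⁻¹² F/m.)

A = Cd/(κε₀) = 2.52×10⁻⁹ × 5.50×10⁻⁵ / (1.69 × 8.85×10⁻¹²) = 9.27×10⁻³ m².

92.7 cm²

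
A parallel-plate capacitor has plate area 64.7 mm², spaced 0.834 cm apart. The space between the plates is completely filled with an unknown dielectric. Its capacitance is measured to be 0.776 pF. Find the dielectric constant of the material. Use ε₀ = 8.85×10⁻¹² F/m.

11.3

A = 64.7 mm² = 6.47×10⁻⁵ m².
κ = Cd/(ε₀A) = 7.76×10⁻¹³ × 8.34×10⁻³ / (8.85×10⁻¹² × 6.47×10⁻⁵) = 11.3.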